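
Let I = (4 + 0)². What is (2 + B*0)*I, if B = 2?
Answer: 32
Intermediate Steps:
I = 16 (I = 4² = 16)
(2 + B*0)*I = (2 + 2*0)*16 = (2 + 0)*16 = 2*16 = 32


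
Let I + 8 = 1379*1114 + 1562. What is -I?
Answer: -1537760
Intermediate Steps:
I = 1537760 (I = -8 + (1379*1114 + 1562) = -8 + (1536206 + 1562) = -8 + 1537768 = 1537760)
-I = -1*1537760 = -1537760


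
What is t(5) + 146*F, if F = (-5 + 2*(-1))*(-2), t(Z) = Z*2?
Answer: 2054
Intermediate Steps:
t(Z) = 2*Z
F = 14 (F = (-5 - 2)*(-2) = -7*(-2) = 14)
t(5) + 146*F = 2*5 + 146*14 = 10 + 2044 = 2054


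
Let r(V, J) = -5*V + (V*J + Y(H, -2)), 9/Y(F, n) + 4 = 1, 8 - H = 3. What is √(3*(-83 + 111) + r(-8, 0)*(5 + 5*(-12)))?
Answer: I*√1951 ≈ 44.17*I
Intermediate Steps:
H = 5 (H = 8 - 1*3 = 8 - 3 = 5)
Y(F, n) = -3 (Y(F, n) = 9/(-4 + 1) = 9/(-3) = 9*(-⅓) = -3)
r(V, J) = -3 - 5*V + J*V (r(V, J) = -5*V + (V*J - 3) = -5*V + (J*V - 3) = -5*V + (-3 + J*V) = -3 - 5*V + J*V)
√(3*(-83 + 111) + r(-8, 0)*(5 + 5*(-12))) = √(3*(-83 + 111) + (-3 - 5*(-8) + 0*(-8))*(5 + 5*(-12))) = √(3*28 + (-3 + 40 + 0)*(5 - 60)) = √(84 + 37*(-55)) = √(84 - 2035) = √(-1951) = I*√1951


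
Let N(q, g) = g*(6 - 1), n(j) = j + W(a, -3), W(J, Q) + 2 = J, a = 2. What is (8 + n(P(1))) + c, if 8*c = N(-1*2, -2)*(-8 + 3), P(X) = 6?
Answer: 81/4 ≈ 20.250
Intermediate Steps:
W(J, Q) = -2 + J
n(j) = j (n(j) = j + (-2 + 2) = j + 0 = j)
N(q, g) = 5*g (N(q, g) = g*5 = 5*g)
c = 25/4 (c = ((5*(-2))*(-8 + 3))/8 = (-10*(-5))/8 = (1/8)*50 = 25/4 ≈ 6.2500)
(8 + n(P(1))) + c = (8 + 6) + 25/4 = 14 + 25/4 = 81/4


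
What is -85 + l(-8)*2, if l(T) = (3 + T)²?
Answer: -35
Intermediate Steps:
-85 + l(-8)*2 = -85 + (3 - 8)²*2 = -85 + (-5)²*2 = -85 + 25*2 = -85 + 50 = -35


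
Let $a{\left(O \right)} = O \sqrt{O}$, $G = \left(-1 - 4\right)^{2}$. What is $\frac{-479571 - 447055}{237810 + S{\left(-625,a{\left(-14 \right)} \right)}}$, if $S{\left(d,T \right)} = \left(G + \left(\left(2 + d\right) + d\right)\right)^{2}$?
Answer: $- \frac{926626}{1733539} \approx -0.53453$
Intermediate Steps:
$G = 25$ ($G = \left(-5\right)^{2} = 25$)
$a{\left(O \right)} = O^{\frac{3}{2}}$
$S{\left(d,T \right)} = \left(27 + 2 d\right)^{2}$ ($S{\left(d,T \right)} = \left(25 + \left(\left(2 + d\right) + d\right)\right)^{2} = \left(25 + \left(2 + 2 d\right)\right)^{2} = \left(27 + 2 d\right)^{2}$)
$\frac{-479571 - 447055}{237810 + S{\left(-625,a{\left(-14 \right)} \right)}} = \frac{-479571 - 447055}{237810 + \left(27 + 2 \left(-625\right)\right)^{2}} = - \frac{926626}{237810 + \left(27 - 1250\right)^{2}} = - \frac{926626}{237810 + \left(-1223\right)^{2}} = - \frac{926626}{237810 + 1495729} = - \frac{926626}{1733539}$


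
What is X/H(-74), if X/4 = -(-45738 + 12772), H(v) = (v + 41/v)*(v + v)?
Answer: 65932/5517 ≈ 11.951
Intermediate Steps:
H(v) = 2*v*(v + 41/v) (H(v) = (v + 41/v)*(2*v) = 2*v*(v + 41/v))
X = 131864 (X = 4*(-(-45738 + 12772)) = 4*(-1*(-32966)) = 4*32966 = 131864)
X/H(-74) = 131864/(82 + 2*(-74)**2) = 131864/(82 + 2*5476) = 131864/(82 + 10952) = 131864/11034 = 131864*(1/11034) = 65932/5517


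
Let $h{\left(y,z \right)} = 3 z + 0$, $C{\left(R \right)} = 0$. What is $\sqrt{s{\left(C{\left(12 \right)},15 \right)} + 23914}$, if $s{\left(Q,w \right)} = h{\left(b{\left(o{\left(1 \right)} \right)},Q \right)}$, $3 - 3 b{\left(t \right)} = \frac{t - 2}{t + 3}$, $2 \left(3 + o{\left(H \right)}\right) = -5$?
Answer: $\sqrt{23914} \approx 154.64$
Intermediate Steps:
$o{\left(H \right)} = - \frac{11}{2}$ ($o{\left(H \right)} = -3 + \frac{1}{2} \left(-5\right) = -3 - \frac{5}{2} = - \frac{11}{2}$)
$b{\left(t \right)} = 1 - \frac{-2 + t}{3 \left(3 + t\right)}$ ($b{\left(t \right)} = 1 - \frac{\left(t - 2\right) \frac{1}{t + 3}}{3} = 1 - \frac{\left(-2 + t\right) \frac{1}{3 + t}}{3} = 1 - \frac{\frac{1}{3 + t} \left(-2 + t\right)}{3} = 1 - \frac{-2 + t}{3 \left(3 + t\right)}$)
$h{\left(y,z \right)} = 3 z$
$s{\left(Q,w \right)} = 3 Q$
$\sqrt{s{\left(C{\left(12 \right)},15 \right)} + 23914} = \sqrt{3 \cdot 0 + 23914} = \sqrt{0 + 23914} = \sqrt{23914}$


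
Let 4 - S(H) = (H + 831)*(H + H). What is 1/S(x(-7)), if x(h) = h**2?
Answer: -1/86236 ≈ -1.1596e-5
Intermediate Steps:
S(H) = 4 - 2*H*(831 + H) (S(H) = 4 - (H + 831)*(H + H) = 4 - (831 + H)*2*H = 4 - 2*H*(831 + H))
1/S(x(-7)) = 1/(4 - 1662*(-7)**2 - 2*((-7)**2)**2) = 1/(4 - 1662*49 - 2*49**2) = 1/(4 - 81438 - 2*2401) = 1/(4 - 81438 - 4802) = 1/(-86236) = -1/86236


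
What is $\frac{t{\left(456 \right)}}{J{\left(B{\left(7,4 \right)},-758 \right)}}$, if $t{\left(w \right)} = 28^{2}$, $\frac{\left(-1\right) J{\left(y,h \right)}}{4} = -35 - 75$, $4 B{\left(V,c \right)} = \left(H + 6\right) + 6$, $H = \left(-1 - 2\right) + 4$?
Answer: $\frac{98}{55} \approx 1.7818$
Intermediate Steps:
$H = 1$ ($H = -3 + 4 = 1$)
$B{\left(V,c \right)} = \frac{13}{4}$ ($B{\left(V,c \right)} = \frac{\left(1 + 6\right) + 6}{4} = \frac{7 + 6}{4} = \frac{1}{4} \cdot 13 = \frac{13}{4}$)
$J{\left(y,h \right)} = 440$ ($J{\left(y,h \right)} = - 4 \left(-35 - 75\right) = \left(-4\right) \left(-110\right) = 440$)
$t{\left(w \right)} = 784$
$\frac{t{\left(456 \right)}}{J{\left(B{\left(7,4 \right)},-758 \right)}} = \frac{784}{440} = 784 \cdot \frac{1}{440} = \frac{98}{55}$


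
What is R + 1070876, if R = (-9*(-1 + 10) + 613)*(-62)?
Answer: 1037892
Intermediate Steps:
R = -32984 (R = (-9*9 + 613)*(-62) = (-81 + 613)*(-62) = 532*(-62) = -32984)
R + 1070876 = -32984 + 1070876 = 1037892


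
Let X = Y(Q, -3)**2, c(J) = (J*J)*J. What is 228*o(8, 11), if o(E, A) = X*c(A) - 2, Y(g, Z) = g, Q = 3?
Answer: 2730756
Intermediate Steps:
c(J) = J**3 (c(J) = J**2*J = J**3)
X = 9 (X = 3**2 = 9)
o(E, A) = -2 + 9*A**3 (o(E, A) = 9*A**3 - 2 = -2 + 9*A**3)
228*o(8, 11) = 228*(-2 + 9*11**3) = 228*(-2 + 9*1331) = 228*(-2 + 11979) = 228*11977 = 2730756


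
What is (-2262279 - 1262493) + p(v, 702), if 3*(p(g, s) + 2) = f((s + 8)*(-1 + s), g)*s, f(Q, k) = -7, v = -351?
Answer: -3526412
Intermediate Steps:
p(g, s) = -2 - 7*s/3 (p(g, s) = -2 + (-7*s)/3 = -2 - 7*s/3)
(-2262279 - 1262493) + p(v, 702) = (-2262279 - 1262493) + (-2 - 7/3*702) = -3524772 + (-2 - 1638) = -3524772 - 1640 = -3526412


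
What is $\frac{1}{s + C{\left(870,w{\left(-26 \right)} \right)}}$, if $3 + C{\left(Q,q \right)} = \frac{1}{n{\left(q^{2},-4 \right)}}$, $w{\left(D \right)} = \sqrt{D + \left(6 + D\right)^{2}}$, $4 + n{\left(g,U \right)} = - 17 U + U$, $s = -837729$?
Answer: $- \frac{60}{50263919} \approx -1.1937 \cdot 10^{-6}$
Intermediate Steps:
$n{\left(g,U \right)} = -4 - 16 U$ ($n{\left(g,U \right)} = -4 + \left(- 17 U + U\right) = -4 - 16 U$)
$C{\left(Q,q \right)} = - \frac{179}{60}$ ($C{\left(Q,q \right)} = -3 + \frac{1}{-4 - -64} = -3 + \frac{1}{-4 + 64} = -3 + \frac{1}{60} = - \frac{179}{60}$)
$\frac{1}{s + C{\left(870,w{\left(-26 \right)} \right)}} = \frac{1}{-837729 - \frac{179}{60}} = \frac{1}{- \frac{50263919}{60}} = - \frac{60}{50263919}$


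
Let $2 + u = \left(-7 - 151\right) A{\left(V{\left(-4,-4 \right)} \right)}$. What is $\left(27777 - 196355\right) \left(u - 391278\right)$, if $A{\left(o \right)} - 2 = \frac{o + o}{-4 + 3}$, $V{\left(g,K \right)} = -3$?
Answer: $66174282432$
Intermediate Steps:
$A{\left(o \right)} = 2 - 2 o$ ($A{\left(o \right)} = 2 + \frac{o + o}{-4 + 3} = 2 + \frac{2 o}{-1} = 2 + 2 o \left(-1\right) = 2 - 2 o$)
$u = -1266$ ($u = -2 + \left(-7 - 151\right) \left(2 - -6\right) = -2 - 158 \left(2 + 6\right) = -2 - 1264 = -1266$)
$\left(27777 - 196355\right) \left(u - 391278\right) = \left(27777 - 196355\right) \left(-1266 - 391278\right) = \left(-168578\right) \left(-392544\right) = 66174282432$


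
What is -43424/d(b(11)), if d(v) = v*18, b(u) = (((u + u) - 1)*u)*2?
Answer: -10856/2079 ≈ -5.2217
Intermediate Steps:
b(u) = 2*u*(-1 + 2*u) (b(u) = ((2*u - 1)*u)*2 = ((-1 + 2*u)*u)*2 = (u*(-1 + 2*u))*2 = 2*u*(-1 + 2*u))
d(v) = 18*v
-43424/d(b(11)) = -43424*1/(396*(-1 + 2*11)) = -43424*1/(396*(-1 + 22)) = -43424/(18*(2*11*21)) = -43424/(18*462) = -43424/8316 = -43424*1/8316 = -10856/2079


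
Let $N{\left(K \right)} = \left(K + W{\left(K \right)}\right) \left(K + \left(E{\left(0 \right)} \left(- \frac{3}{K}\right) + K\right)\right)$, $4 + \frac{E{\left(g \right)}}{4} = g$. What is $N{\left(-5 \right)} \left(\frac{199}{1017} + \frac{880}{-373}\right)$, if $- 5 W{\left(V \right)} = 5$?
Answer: $- \frac{160863668}{632235} \approx -254.44$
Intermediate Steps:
$E{\left(g \right)} = -16 + 4 g$
$W{\left(V \right)} = -1$ ($W{\left(V \right)} = \left(- \frac{1}{5}\right) 5 = -1$)
$N{\left(K \right)} = \left(-1 + K\right) \left(2 K + \frac{48}{K}\right)$ ($N{\left(K \right)} = \left(K - 1\right) \left(K + \left(\left(-16 + 4 \cdot 0\right) \left(- \frac{3}{K}\right) + K\right)\right) = \left(-1 + K\right) \left(K + \left(\left(-16 + 0\right) \left(- \frac{3}{K}\right) + K\right)\right) = \left(-1 + K\right) \left(K + \left(- 16 \left(- \frac{3}{K}\right) + K\right)\right) = \left(-1 + K\right) \left(K + \left(\frac{48}{K} + K\right)\right) = \left(-1 + K\right) \left(K + \left(K + \frac{48}{K}\right)\right) = \left(-1 + K\right) \left(2 K + \frac{48}{K}\right)$)
$N{\left(-5 \right)} \left(\frac{199}{1017} + \frac{880}{-373}\right) = \frac{2 \left(-24 - 5 \left(24 + \left(-5\right)^{2} - -5\right)\right)}{-5} \left(\frac{199}{1017} + \frac{880}{-373}\right) = 2 \left(- \frac{1}{5}\right) \left(-24 - 5 \left(24 + 25 + 5\right)\right) \left(199 \cdot \frac{1}{1017} + 880 \left(- \frac{1}{373}\right)\right) = 2 \left(- \frac{1}{5}\right) \left(-24 - 270\right) \left(\frac{199}{1017} - \frac{880}{373}\right) = 2 \left(- \frac{1}{5}\right) \left(-24 - 270\right) \left(- \frac{820733}{379341}\right) = 2 \left(- \frac{1}{5}\right) \left(-294\right) \left(- \frac{820733}{379341}\right) = \frac{588}{5} \left(- \frac{820733}{379341}\right) = - \frac{160863668}{632235}$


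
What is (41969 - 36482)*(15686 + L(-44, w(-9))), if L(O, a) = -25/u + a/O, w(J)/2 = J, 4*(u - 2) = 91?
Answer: 5680341761/66 ≈ 8.6066e+7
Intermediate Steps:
u = 99/4 (u = 2 + (1/4)*91 = 2 + 91/4 = 99/4 ≈ 24.750)
w(J) = 2*J
L(O, a) = -100/99 + a/O (L(O, a) = -25/99/4 + a/O = -25*4/99 + a/O = -100/99 + a/O)
(41969 - 36482)*(15686 + L(-44, w(-9))) = (41969 - 36482)*(15686 + (-100/99 + (2*(-9))/(-44))) = 5487*(15686 + (-100/99 - 18*(-1/44))) = 5487*(15686 + (-100/99 + 9/22)) = 5487*(15686 - 119/198) = 5487*(3105709/198) = 5680341761/66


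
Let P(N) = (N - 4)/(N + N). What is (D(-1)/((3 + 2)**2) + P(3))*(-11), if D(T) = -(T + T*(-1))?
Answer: 11/6 ≈ 1.8333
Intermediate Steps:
D(T) = 0 (D(T) = -(T - T) = -1*0 = 0)
P(N) = (-4 + N)/(2*N) (P(N) = (-4 + N)/((2*N)) = (-4 + N)*(1/(2*N)) = (-4 + N)/(2*N))
(D(-1)/((3 + 2)**2) + P(3))*(-11) = (0/((3 + 2)**2) + (1/2)*(-4 + 3)/3)*(-11) = (0/(5**2) + (1/2)*(1/3)*(-1))*(-11) = (0/25 - 1/6)*(-11) = (0*(1/25) - 1/6)*(-11) = (0 - 1/6)*(-11) = -1/6*(-11) = 11/6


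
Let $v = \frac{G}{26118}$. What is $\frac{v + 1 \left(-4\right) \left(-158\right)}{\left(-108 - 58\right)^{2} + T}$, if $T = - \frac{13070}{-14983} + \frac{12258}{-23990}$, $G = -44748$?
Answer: $\frac{164363199402410}{7186018244211453} \approx 0.022873$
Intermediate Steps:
$v = - \frac{2486}{1451}$ ($v = - \frac{44748}{26118} = \left(-44748\right) \frac{1}{26118} = - \frac{2486}{1451} \approx -1.7133$)
$T = \frac{64943843}{179721085}$ ($T = \left(-13070\right) \left(- \frac{1}{14983}\right) + 12258 \left(- \frac{1}{23990}\right) = \frac{13070}{14983} - \frac{6129}{11995} = \frac{64943843}{179721085} \approx 0.36136$)
$\frac{v + 1 \left(-4\right) \left(-158\right)}{\left(-108 - 58\right)^{2} + T} = \frac{- \frac{2486}{1451} + 1 \left(-4\right) \left(-158\right)}{\left(-108 - 58\right)^{2} + \frac{64943843}{179721085}} = \frac{- \frac{2486}{1451} - -632}{\left(-166\right)^{2} + \frac{64943843}{179721085}} = \frac{- \frac{2486}{1451} + 632}{27556 + \frac{64943843}{179721085}} = \frac{914546}{1451 \cdot \frac{4952459162103}{179721085}} = \frac{914546}{1451} \cdot \frac{179721085}{4952459162103} = \frac{164363199402410}{7186018244211453}$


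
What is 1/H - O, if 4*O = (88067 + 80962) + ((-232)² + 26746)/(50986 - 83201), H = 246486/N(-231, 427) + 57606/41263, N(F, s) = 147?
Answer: -609364248421299/14420561525 ≈ -42257.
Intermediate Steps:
H = 3393073300/2021887 (H = 246486/147 + 57606/41263 = 246486*(1/147) + 57606*(1/41263) = 82162/49 + 57606/41263 = 3393073300/2021887 ≈ 1678.2)
O = 1089037733/25772 (O = ((88067 + 80962) + ((-232)² + 26746)/(50986 - 83201))/4 = (169029 + (53824 + 26746)/(-32215))/4 = (169029 + 80570*(-1/32215))/4 = (169029 - 16114/6443)/4 = (¼)*(1089037733/6443) = 1089037733/25772 ≈ 42257.)
1/H - O = 1/(3393073300/2021887) - 1*1089037733/25772 = 2021887/3393073300 - 1089037733/25772 = -609364248421299/14420561525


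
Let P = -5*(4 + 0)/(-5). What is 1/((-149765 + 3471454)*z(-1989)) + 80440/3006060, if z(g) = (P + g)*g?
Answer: 17582275226801791/657053384735569185 ≈ 0.026759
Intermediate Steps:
P = 4 (P = -5*4*(-⅕) = -20*(-⅕) = 4)
z(g) = g*(4 + g) (z(g) = (4 + g)*g = g*(4 + g))
1/((-149765 + 3471454)*z(-1989)) + 80440/3006060 = 1/((-149765 + 3471454)*((-1989*(4 - 1989)))) + 80440/3006060 = 1/(3321689*((-1989*(-1985)))) + 80440*(1/3006060) = (1/3321689)/3948165 + 4022/150303 = (1/3321689)*(1/3948165) + 4022/150303 = 1/13114576250685 + 4022/150303 = 17582275226801791/657053384735569185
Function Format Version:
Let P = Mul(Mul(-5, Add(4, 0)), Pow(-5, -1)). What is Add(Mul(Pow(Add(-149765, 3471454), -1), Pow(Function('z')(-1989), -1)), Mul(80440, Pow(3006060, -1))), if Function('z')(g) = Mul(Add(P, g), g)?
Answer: Rational(17582275226801791, 657053384735569185) ≈ 0.026759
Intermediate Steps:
P = 4 (P = Mul(Mul(-5, 4), Rational(-1, 5)) = Mul(-20, Rational(-1, 5)) = 4)
Function('z')(g) = Mul(g, Add(4, g)) (Function('z')(g) = Mul(Add(4, g), g) = Mul(g, Add(4, g)))
Add(Mul(Pow(Add(-149765, 3471454), -1), Pow(Function('z')(-1989), -1)), Mul(80440, Pow(3006060, -1))) = Add(Mul(Pow(Add(-149765, 3471454), -1), Pow(Mul(-1989, Add(4, -1989)), -1)), Mul(80440, Pow(3006060, -1))) = Add(Mul(Pow(3321689, -1), Pow(Mul(-1989, -1985), -1)), Mul(80440, Rational(1, 3006060))) = Add(Mul(Rational(1, 3321689), Pow(3948165, -1)), Rational(4022, 150303)) = Add(Mul(Rational(1, 3321689), Rational(1, 3948165)), Rational(4022, 150303)) = Add(Rational(1, 13114576250685), Rational(4022, 150303)) = Rational(17582275226801791, 657053384735569185)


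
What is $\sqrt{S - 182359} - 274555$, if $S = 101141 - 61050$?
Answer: $-274555 + 2 i \sqrt{35567} \approx -2.7456 \cdot 10^{5} + 377.18 i$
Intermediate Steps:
$S = 40091$ ($S = 101141 - 61050 = 40091$)
$\sqrt{S - 182359} - 274555 = \sqrt{40091 - 182359} - 274555 = \sqrt{-142268} - 274555 = 2 i \sqrt{35567} - 274555 = -274555 + 2 i \sqrt{35567}$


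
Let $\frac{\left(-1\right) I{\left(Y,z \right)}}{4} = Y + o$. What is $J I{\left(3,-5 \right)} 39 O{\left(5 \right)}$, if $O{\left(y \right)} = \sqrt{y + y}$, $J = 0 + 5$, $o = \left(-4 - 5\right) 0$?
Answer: $- 2340 \sqrt{10} \approx -7399.7$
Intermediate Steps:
$o = 0$ ($o = \left(-9\right) 0 = 0$)
$J = 5$
$I{\left(Y,z \right)} = - 4 Y$ ($I{\left(Y,z \right)} = - 4 \left(Y + 0\right) = - 4 Y$)
$O{\left(y \right)} = \sqrt{2} \sqrt{y}$ ($O{\left(y \right)} = \sqrt{2 y} = \sqrt{2} \sqrt{y}$)
$J I{\left(3,-5 \right)} 39 O{\left(5 \right)} = 5 \left(\left(-4\right) 3\right) 39 \sqrt{2} \sqrt{5} = 5 \left(-12\right) 39 \sqrt{10} = \left(-60\right) 39 \sqrt{10} = - 2340 \sqrt{10}$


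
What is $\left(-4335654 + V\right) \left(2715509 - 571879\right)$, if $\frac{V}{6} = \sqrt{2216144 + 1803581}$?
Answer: $-9294037984020 + 64308900 \sqrt{160789} \approx -9.2683 \cdot 10^{12}$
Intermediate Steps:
$V = 30 \sqrt{160789}$ ($V = 6 \sqrt{2216144 + 1803581} = 6 \sqrt{4019725} = 6 \cdot 5 \sqrt{160789} = 30 \sqrt{160789} \approx 12030.0$)
$\left(-4335654 + V\right) \left(2715509 - 571879\right) = \left(-4335654 + 30 \sqrt{160789}\right) \left(2715509 - 571879\right) = \left(-4335654 + 30 \sqrt{160789}\right) 2143630 = -9294037984020 + 64308900 \sqrt{160789}$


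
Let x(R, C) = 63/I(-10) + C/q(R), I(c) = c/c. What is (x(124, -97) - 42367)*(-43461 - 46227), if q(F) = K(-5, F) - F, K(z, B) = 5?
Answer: 451496477352/119 ≈ 3.7941e+9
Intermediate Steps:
I(c) = 1
q(F) = 5 - F
x(R, C) = 63 + C/(5 - R) (x(R, C) = 63/1 + C/(5 - R) = 63*1 + C/(5 - R) = 63 + C/(5 - R))
(x(124, -97) - 42367)*(-43461 - 46227) = ((-315 - 1*(-97) + 63*124)/(-5 + 124) - 42367)*(-43461 - 46227) = ((-315 + 97 + 7812)/119 - 42367)*(-89688) = ((1/119)*7594 - 42367)*(-89688) = (7594/119 - 42367)*(-89688) = -5034079/119*(-89688) = 451496477352/119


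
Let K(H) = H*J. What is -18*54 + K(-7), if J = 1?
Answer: -979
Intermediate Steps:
K(H) = H (K(H) = H*1 = H)
-18*54 + K(-7) = -18*54 - 7 = -972 - 7 = -979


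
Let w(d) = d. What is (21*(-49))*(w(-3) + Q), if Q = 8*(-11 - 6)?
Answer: 143031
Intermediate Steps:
Q = -136 (Q = 8*(-17) = -136)
(21*(-49))*(w(-3) + Q) = (21*(-49))*(-3 - 136) = -1029*(-139) = 143031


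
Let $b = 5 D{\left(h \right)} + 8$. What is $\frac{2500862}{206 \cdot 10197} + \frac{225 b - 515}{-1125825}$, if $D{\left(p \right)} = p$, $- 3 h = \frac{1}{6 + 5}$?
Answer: $\frac{93763510801}{78829591005} \approx 1.1894$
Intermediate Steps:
$h = - \frac{1}{33}$ ($h = - \frac{1}{3 \left(6 + 5\right)} = - \frac{1}{3 \cdot 11} = \left(- \frac{1}{3}\right) \frac{1}{11} = - \frac{1}{33} \approx -0.030303$)
$b = \frac{259}{33}$ ($b = 5 \left(- \frac{1}{33}\right) + 8 = - \frac{5}{33} + 8 = \frac{259}{33} \approx 7.8485$)
$\frac{2500862}{206 \cdot 10197} + \frac{225 b - 515}{-1125825} = \frac{2500862}{206 \cdot 10197} + \frac{225 \cdot \frac{259}{33} - 515}{-1125825} = \frac{2500862}{2100582} + \left(\frac{19425}{11} - 515\right) \left(- \frac{1}{1125825}\right) = 2500862 \cdot \frac{1}{2100582} + \frac{13760}{11} \left(- \frac{1}{1125825}\right) = \frac{1250431}{1050291} - \frac{2752}{2476815} = \frac{93763510801}{78829591005}$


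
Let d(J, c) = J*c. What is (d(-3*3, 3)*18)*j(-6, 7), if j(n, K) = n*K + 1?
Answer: 19926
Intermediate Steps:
j(n, K) = 1 + K*n (j(n, K) = K*n + 1 = 1 + K*n)
(d(-3*3, 3)*18)*j(-6, 7) = ((-3*3*3)*18)*(1 + 7*(-6)) = (-9*3*18)*(1 - 42) = -27*18*(-41) = -486*(-41) = 19926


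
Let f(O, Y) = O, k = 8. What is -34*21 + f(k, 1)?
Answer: -706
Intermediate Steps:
-34*21 + f(k, 1) = -34*21 + 8 = -714 + 8 = -706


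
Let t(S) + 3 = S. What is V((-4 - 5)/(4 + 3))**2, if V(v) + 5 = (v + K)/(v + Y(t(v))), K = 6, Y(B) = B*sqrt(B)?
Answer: 4*(650*sqrt(210) + 17567*I)/(3*(20*sqrt(210) + 979*I)) ≈ 25.489 - 5.2827*I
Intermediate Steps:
t(S) = -3 + S
Y(B) = B**(3/2)
V(v) = -5 + (6 + v)/(v + (-3 + v)**(3/2)) (V(v) = -5 + (v + 6)/(v + (-3 + v)**(3/2)) = -5 + (6 + v)/(v + (-3 + v)**(3/2)))
V((-4 - 5)/(4 + 3))**2 = ((6 - 5*(-3 + (-4 - 5)/(4 + 3))**(3/2) - 4*(-4 - 5)/(4 + 3))/((-4 - 5)/(4 + 3) + (-3 + (-4 - 5)/(4 + 3))**(3/2)))**2 = ((6 - 5*(-3 - 9/7)**(3/2) - (-36)/7)/(-9/7 + (-3 - 9/7)**(3/2)))**2 = ((6 - 5*(-3 - 9*1/7)**(3/2) - (-36)/7)/(-9*1/7 + (-3 - 9*1/7)**(3/2)))**2 = ((6 - 5*(-3 - 9/7)**(3/2) - 4*(-9/7))/(-9/7 + (-3 - 9/7)**(3/2)))**2 = ((6 - (-150)*I*sqrt(210)/49 + 36/7)/(-9/7 + (-30/7)**(3/2)))**2 = ((6 - (-150)*I*sqrt(210)/49 + 36/7)/(-9/7 - 30*I*sqrt(210)/49))**2 = ((6 + 150*I*sqrt(210)/49 + 36/7)/(-9/7 - 30*I*sqrt(210)/49))**2 = ((78/7 + 150*I*sqrt(210)/49)/(-9/7 - 30*I*sqrt(210)/49))**2 = (78/7 + 150*I*sqrt(210)/49)**2/(-9/7 - 30*I*sqrt(210)/49)**2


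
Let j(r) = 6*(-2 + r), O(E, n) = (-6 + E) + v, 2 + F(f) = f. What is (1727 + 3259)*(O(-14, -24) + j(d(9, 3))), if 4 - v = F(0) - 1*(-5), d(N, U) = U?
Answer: -64818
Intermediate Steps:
F(f) = -2 + f
v = 1 (v = 4 - ((-2 + 0) - 1*(-5)) = 4 - (-2 + 5) = 4 - 1*3 = 4 - 3 = 1)
O(E, n) = -5 + E (O(E, n) = (-6 + E) + 1 = -5 + E)
j(r) = -12 + 6*r
(1727 + 3259)*(O(-14, -24) + j(d(9, 3))) = (1727 + 3259)*((-5 - 14) + (-12 + 6*3)) = 4986*(-19 + (-12 + 18)) = 4986*(-19 + 6) = 4986*(-13) = -64818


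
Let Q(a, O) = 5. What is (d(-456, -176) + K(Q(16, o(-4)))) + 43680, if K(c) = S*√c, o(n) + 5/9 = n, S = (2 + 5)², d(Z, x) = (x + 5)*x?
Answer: 73776 + 49*√5 ≈ 73886.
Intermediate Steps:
d(Z, x) = x*(5 + x) (d(Z, x) = (5 + x)*x = x*(5 + x))
S = 49 (S = 7² = 49)
o(n) = -5/9 + n
K(c) = 49*√c
(d(-456, -176) + K(Q(16, o(-4)))) + 43680 = (-176*(5 - 176) + 49*√5) + 43680 = (-176*(-171) + 49*√5) + 43680 = (30096 + 49*√5) + 43680 = 73776 + 49*√5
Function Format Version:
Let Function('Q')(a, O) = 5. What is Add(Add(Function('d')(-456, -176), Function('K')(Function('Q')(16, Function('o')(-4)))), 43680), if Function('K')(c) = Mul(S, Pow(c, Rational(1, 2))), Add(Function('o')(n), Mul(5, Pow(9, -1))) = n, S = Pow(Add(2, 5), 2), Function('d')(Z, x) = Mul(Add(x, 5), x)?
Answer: Add(73776, Mul(49, Pow(5, Rational(1, 2)))) ≈ 73886.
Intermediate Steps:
Function('d')(Z, x) = Mul(x, Add(5, x)) (Function('d')(Z, x) = Mul(Add(5, x), x) = Mul(x, Add(5, x)))
S = 49 (S = Pow(7, 2) = 49)
Function('o')(n) = Add(Rational(-5, 9), n)
Function('K')(c) = Mul(49, Pow(c, Rational(1, 2)))
Add(Add(Function('d')(-456, -176), Function('K')(Function('Q')(16, Function('o')(-4)))), 43680) = Add(Add(Mul(-176, Add(5, -176)), Mul(49, Pow(5, Rational(1, 2)))), 43680) = Add(Add(Mul(-176, -171), Mul(49, Pow(5, Rational(1, 2)))), 43680) = Add(Add(30096, Mul(49, Pow(5, Rational(1, 2)))), 43680) = Add(73776, Mul(49, Pow(5, Rational(1, 2))))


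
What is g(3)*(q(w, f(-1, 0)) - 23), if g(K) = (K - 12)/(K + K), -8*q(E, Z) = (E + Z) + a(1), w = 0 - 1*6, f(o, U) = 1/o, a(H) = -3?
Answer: 261/8 ≈ 32.625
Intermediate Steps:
w = -6 (w = 0 - 6 = -6)
q(E, Z) = 3/8 - E/8 - Z/8 (q(E, Z) = -((E + Z) - 3)/8 = -(-3 + E + Z)/8 = 3/8 - E/8 - Z/8)
g(K) = (-12 + K)/(2*K) (g(K) = (-12 + K)/((2*K)) = (-12 + K)*(1/(2*K)) = (-12 + K)/(2*K))
g(3)*(q(w, f(-1, 0)) - 23) = ((1/2)*(-12 + 3)/3)*((3/8 - 1/8*(-6) - 1/8/(-1)) - 23) = ((1/2)*(1/3)*(-9))*((3/8 + 3/4 - 1/8*(-1)) - 23) = -3*((3/8 + 3/4 + 1/8) - 23)/2 = -3*(5/4 - 23)/2 = -3/2*(-87/4) = 261/8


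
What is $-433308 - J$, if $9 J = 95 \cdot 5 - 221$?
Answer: $- \frac{3900026}{9} \approx -4.3334 \cdot 10^{5}$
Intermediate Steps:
$J = \frac{254}{9}$ ($J = \frac{95 \cdot 5 - 221}{9} = \frac{475 - 221}{9} = \frac{1}{9} \cdot 254 = \frac{254}{9} \approx 28.222$)
$-433308 - J = -433308 - \frac{254}{9} = - \frac{3900026}{9}$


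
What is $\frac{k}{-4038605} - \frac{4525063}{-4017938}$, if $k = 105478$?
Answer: $\frac{17851137992751}{16226864496490} \approx 1.1001$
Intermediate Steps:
$\frac{k}{-4038605} - \frac{4525063}{-4017938} = \frac{105478}{-4038605} - \frac{4525063}{-4017938} = 105478 \left(- \frac{1}{4038605}\right) - - \frac{4525063}{4017938} = - \frac{105478}{4038605} + \frac{4525063}{4017938} = \frac{17851137992751}{16226864496490}$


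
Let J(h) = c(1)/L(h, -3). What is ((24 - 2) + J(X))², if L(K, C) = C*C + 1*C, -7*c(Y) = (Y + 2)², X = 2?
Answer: 93025/196 ≈ 474.62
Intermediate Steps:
c(Y) = -(2 + Y)²/7 (c(Y) = -(Y + 2)²/7 = -(2 + Y)²/7)
L(K, C) = C + C² (L(K, C) = C² + C = C + C²)
J(h) = -3/14 (J(h) = (-(2 + 1)²/7)/((-3*(1 - 3))) = (-⅐*3²)/((-3*(-2))) = -⅐*9/6 = -9/7*⅙ = -3/14)
((24 - 2) + J(X))² = ((24 - 2) - 3/14)² = (22 - 3/14)² = (305/14)² = 93025/196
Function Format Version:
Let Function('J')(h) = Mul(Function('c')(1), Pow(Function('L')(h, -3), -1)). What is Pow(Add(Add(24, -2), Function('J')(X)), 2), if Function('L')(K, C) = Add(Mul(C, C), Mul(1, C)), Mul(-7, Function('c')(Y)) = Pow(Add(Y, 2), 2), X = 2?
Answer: Rational(93025, 196) ≈ 474.62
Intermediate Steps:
Function('c')(Y) = Mul(Rational(-1, 7), Pow(Add(2, Y), 2)) (Function('c')(Y) = Mul(Rational(-1, 7), Pow(Add(Y, 2), 2)) = Mul(Rational(-1, 7), Pow(Add(2, Y), 2)))
Function('L')(K, C) = Add(C, Pow(C, 2)) (Function('L')(K, C) = Add(Pow(C, 2), C) = Add(C, Pow(C, 2)))
Function('J')(h) = Rational(-3, 14) (Function('J')(h) = Mul(Mul(Rational(-1, 7), Pow(Add(2, 1), 2)), Pow(Mul(-3, Add(1, -3)), -1)) = Mul(Mul(Rational(-1, 7), Pow(3, 2)), Pow(Mul(-3, -2), -1)) = Mul(Mul(Rational(-1, 7), 9), Pow(6, -1)) = Mul(Rational(-9, 7), Rational(1, 6)) = Rational(-3, 14))
Pow(Add(Add(24, -2), Function('J')(X)), 2) = Pow(Add(Add(24, -2), Rational(-3, 14)), 2) = Pow(Add(22, Rational(-3, 14)), 2) = Pow(Rational(305, 14), 2) = Rational(93025, 196)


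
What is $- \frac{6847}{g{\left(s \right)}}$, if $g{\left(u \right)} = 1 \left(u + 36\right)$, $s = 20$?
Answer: $- \frac{6847}{56} \approx -122.27$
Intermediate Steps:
$g{\left(u \right)} = 36 + u$ ($g{\left(u \right)} = 1 \left(36 + u\right) = 36 + u$)
$- \frac{6847}{g{\left(s \right)}} = - \frac{6847}{36 + 20} = - \frac{6847}{56}$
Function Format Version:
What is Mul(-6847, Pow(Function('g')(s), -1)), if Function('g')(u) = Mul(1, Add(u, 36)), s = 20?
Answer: Rational(-6847, 56) ≈ -122.27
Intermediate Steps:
Function('g')(u) = Add(36, u) (Function('g')(u) = Mul(1, Add(36, u)) = Add(36, u))
Mul(-6847, Pow(Function('g')(s), -1)) = Mul(-6847, Pow(Add(36, 20), -1)) = Mul(-6847, Pow(56, -1)) = Mul(-6847, Rational(1, 56)) = Rational(-6847, 56)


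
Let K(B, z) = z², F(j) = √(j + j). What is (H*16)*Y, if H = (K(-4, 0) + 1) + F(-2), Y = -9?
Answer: -144 - 288*I ≈ -144.0 - 288.0*I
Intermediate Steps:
F(j) = √2*√j (F(j) = √(2*j) = √2*√j)
H = 1 + 2*I (H = (0² + 1) + √2*√(-2) = (0 + 1) + √2*(I*√2) = 1 + 2*I ≈ 1.0 + 2.0*I)
(H*16)*Y = ((1 + 2*I)*16)*(-9) = (16 + 32*I)*(-9) = -144 - 288*I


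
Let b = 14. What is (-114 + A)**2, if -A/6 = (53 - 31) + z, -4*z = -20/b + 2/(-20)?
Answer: 1208327121/19600 ≈ 61649.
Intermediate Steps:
z = 107/280 (z = -(-20/14 + 2/(-20))/4 = -(-20*1/14 + 2*(-1/20))/4 = -(-10/7 - 1/10)/4 = -1/4*(-107/70) = 107/280 ≈ 0.38214)
A = -18801/140 (A = -6*((53 - 31) + 107/280) = -6*(22 + 107/280) = -6*6267/280 = -18801/140 ≈ -134.29)
(-114 + A)**2 = (-114 - 18801/140)**2 = (-34761/140)**2 = 1208327121/19600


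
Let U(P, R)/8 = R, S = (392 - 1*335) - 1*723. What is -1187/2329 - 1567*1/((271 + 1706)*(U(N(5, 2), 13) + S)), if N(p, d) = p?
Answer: -1315195295/2587691346 ≈ -0.50825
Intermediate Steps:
S = -666 (S = (392 - 335) - 723 = 57 - 723 = -666)
U(P, R) = 8*R
-1187/2329 - 1567*1/((271 + 1706)*(U(N(5, 2), 13) + S)) = -1187/2329 - 1567*1/((271 + 1706)*(8*13 - 666)) = -1187*1/2329 - 1567*1/(1977*(104 - 666)) = -1187/2329 - 1567/(1977*(-562)) = -1187/2329 - 1567/(-1111074) = -1187/2329 - 1567*(-1/1111074) = -1187/2329 + 1567/1111074 = -1315195295/2587691346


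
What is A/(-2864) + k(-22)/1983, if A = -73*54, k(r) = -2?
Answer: 3905629/2839656 ≈ 1.3754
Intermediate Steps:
A = -3942
A/(-2864) + k(-22)/1983 = -3942/(-2864) - 2/1983 = -3942*(-1/2864) - 2*1/1983 = 1971/1432 - 2/1983 = 3905629/2839656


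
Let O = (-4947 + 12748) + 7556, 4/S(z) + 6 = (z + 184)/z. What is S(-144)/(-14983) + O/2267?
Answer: 26000777427/3838210093 ≈ 6.7742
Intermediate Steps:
S(z) = 4/(-6 + (184 + z)/z) (S(z) = 4/(-6 + (z + 184)/z) = 4/(-6 + (184 + z)/z))
O = 15357 (O = 7801 + 7556 = 15357)
S(-144)/(-14983) + O/2267 = -4*(-144)/(-184 + 5*(-144))/(-14983) + 15357/2267 = -4*(-144)/(-184 - 720)*(-1/14983) + 15357*(1/2267) = -4*(-144)/(-904)*(-1/14983) + 15357/2267 = -4*(-144)*(-1/904)*(-1/14983) + 15357/2267 = -72/113*(-1/14983) + 15357/2267 = 72/1693079 + 15357/2267 = 26000777427/3838210093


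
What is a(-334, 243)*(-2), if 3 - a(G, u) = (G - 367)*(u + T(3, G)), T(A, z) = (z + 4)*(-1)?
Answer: -803352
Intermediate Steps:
T(A, z) = -4 - z (T(A, z) = (4 + z)*(-1) = -4 - z)
a(G, u) = 3 - (-367 + G)*(-4 + u - G) (a(G, u) = 3 - (G - 367)*(u + (-4 - G)) = 3 - (-367 + G)*(-4 + u - G))
a(-334, 243)*(-2) = (-1465 + (-334)**2 - 363*(-334) + 367*243 - 1*(-334)*243)*(-2) = (-1465 + 111556 + 121242 + 89181 + 81162)*(-2) = 401676*(-2) = -803352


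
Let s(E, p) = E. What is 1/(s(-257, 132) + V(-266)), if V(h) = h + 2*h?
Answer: -1/1055 ≈ -0.00094787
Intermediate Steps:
V(h) = 3*h
1/(s(-257, 132) + V(-266)) = 1/(-257 + 3*(-266)) = 1/(-257 - 798) = 1/(-1055) = -1/1055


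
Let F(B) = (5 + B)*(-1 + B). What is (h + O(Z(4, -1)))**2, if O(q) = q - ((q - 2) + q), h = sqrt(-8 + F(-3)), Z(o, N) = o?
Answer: -12 - 16*I ≈ -12.0 - 16.0*I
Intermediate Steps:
F(B) = (-1 + B)*(5 + B)
h = 4*I (h = sqrt(-8 + (-5 + (-3)**2 + 4*(-3))) = sqrt(-8 + (-5 + 9 - 12)) = sqrt(-8 - 8) = sqrt(-16) = 4*I ≈ 4.0*I)
O(q) = 2 - q (O(q) = q - ((-2 + q) + q) = q - (-2 + 2*q) = q + (2 - 2*q) = 2 - q)
(h + O(Z(4, -1)))**2 = (4*I + (2 - 1*4))**2 = (4*I + (2 - 4))**2 = (4*I - 2)**2 = (-2 + 4*I)**2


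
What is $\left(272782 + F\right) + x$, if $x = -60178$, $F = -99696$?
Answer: $112908$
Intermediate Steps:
$\left(272782 + F\right) + x = \left(272782 - 99696\right) - 60178 = 173086 - 60178 = 112908$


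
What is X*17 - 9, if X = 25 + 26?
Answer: 858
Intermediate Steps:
X = 51
X*17 - 9 = 51*17 - 9 = 867 - 9 = 858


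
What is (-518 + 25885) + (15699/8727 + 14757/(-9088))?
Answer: 670631805455/26436992 ≈ 25367.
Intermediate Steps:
(-518 + 25885) + (15699/8727 + 14757/(-9088)) = 25367 + (15699*(1/8727) + 14757*(-1/9088)) = 25367 + (5233/2909 - 14757/9088) = 25367 + 4629391/26436992 = 670631805455/26436992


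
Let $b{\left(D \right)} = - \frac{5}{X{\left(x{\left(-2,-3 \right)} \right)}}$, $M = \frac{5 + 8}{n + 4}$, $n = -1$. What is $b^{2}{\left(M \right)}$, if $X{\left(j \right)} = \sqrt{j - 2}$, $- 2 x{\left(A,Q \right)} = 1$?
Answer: $-10$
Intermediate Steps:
$x{\left(A,Q \right)} = - \frac{1}{2}$ ($x{\left(A,Q \right)} = \left(- \frac{1}{2}\right) 1 = - \frac{1}{2}$)
$X{\left(j \right)} = \sqrt{-2 + j}$
$M = \frac{13}{3}$ ($M = \frac{5 + 8}{-1 + 4} = \frac{13}{3} \approx 4.3333$)
$b{\left(D \right)} = i \sqrt{10}$ ($b{\left(D \right)} = - \frac{5}{\sqrt{-2 - \frac{1}{2}}} = - \frac{5}{\sqrt{- \frac{5}{2}}} = - \frac{5}{\frac{1}{2} i \sqrt{10}} = - 5 \left(- \frac{i \sqrt{10}}{5}\right) = i \sqrt{10}$)
$b^{2}{\left(M \right)} = \left(i \sqrt{10}\right)^{2} = -10$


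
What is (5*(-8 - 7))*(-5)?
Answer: 375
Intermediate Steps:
(5*(-8 - 7))*(-5) = (5*(-15))*(-5) = -75*(-5) = 375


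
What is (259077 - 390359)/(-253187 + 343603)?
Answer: -65641/45208 ≈ -1.4520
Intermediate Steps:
(259077 - 390359)/(-253187 + 343603) = -131282/90416 = -131282*1/90416 = -65641/45208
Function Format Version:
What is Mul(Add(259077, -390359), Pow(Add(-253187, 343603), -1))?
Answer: Rational(-65641, 45208) ≈ -1.4520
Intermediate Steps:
Mul(Add(259077, -390359), Pow(Add(-253187, 343603), -1)) = Mul(-131282, Pow(90416, -1)) = Mul(-131282, Rational(1, 90416)) = Rational(-65641, 45208)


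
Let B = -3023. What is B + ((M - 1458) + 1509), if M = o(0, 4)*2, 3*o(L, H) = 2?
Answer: -8912/3 ≈ -2970.7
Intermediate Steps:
o(L, H) = ⅔ (o(L, H) = (⅓)*2 = ⅔)
M = 4/3 (M = (⅔)*2 = 4/3 ≈ 1.3333)
B + ((M - 1458) + 1509) = -3023 + ((4/3 - 1458) + 1509) = -3023 + (-4370/3 + 1509) = -3023 + 157/3 = -8912/3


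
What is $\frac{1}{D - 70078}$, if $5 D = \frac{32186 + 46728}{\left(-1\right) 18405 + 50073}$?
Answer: $- \frac{79170}{5548035803} \approx -1.427 \cdot 10^{-5}$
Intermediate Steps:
$D = \frac{39457}{79170}$ ($D = \frac{\left(32186 + 46728\right) \frac{1}{\left(-1\right) 18405 + 50073}}{5} = \frac{78914 \frac{1}{-18405 + 50073}}{5} = \frac{78914 \cdot \frac{1}{31668}}{5} = \frac{1}{5} \cdot \frac{39457}{15834} = \frac{39457}{79170} \approx 0.49838$)
$\frac{1}{D - 70078} = \frac{1}{\frac{39457}{79170} - 70078} = \frac{1}{- \frac{5548035803}{79170}} = - \frac{79170}{5548035803}$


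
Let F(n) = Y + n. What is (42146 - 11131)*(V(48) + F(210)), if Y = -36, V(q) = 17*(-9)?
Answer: 651315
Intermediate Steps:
V(q) = -153
F(n) = -36 + n
(42146 - 11131)*(V(48) + F(210)) = (42146 - 11131)*(-153 + (-36 + 210)) = 31015*(-153 + 174) = 31015*21 = 651315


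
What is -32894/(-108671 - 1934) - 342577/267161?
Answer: -29102735151/29549342405 ≈ -0.98489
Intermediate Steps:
-32894/(-108671 - 1934) - 342577/267161 = -32894/(-110605) - 342577*1/267161 = -32894*(-1/110605) - 342577/267161 = 32894/110605 - 342577/267161 = -29102735151/29549342405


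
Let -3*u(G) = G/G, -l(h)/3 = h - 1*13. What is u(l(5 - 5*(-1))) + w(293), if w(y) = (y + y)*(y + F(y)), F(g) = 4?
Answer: 522125/3 ≈ 1.7404e+5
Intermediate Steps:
l(h) = 39 - 3*h (l(h) = -3*(h - 1*13) = -3*(h - 13) = -3*(-13 + h) = 39 - 3*h)
u(G) = -⅓ (u(G) = -G/(3*G) = -⅓*1 = -⅓)
w(y) = 2*y*(4 + y) (w(y) = (y + y)*(y + 4) = (2*y)*(4 + y) = 2*y*(4 + y))
u(l(5 - 5*(-1))) + w(293) = -⅓ + 2*293*(4 + 293) = -⅓ + 2*293*297 = -⅓ + 174042 = 522125/3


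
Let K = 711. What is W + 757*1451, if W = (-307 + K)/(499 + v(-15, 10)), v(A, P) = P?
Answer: 559089567/509 ≈ 1.0984e+6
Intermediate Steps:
W = 404/509 (W = (-307 + 711)/(499 + 10) = 404/509 ≈ 0.79371)
W + 757*1451 = 404/509 + 757*1451 = 404/509 + 1098407 = 559089567/509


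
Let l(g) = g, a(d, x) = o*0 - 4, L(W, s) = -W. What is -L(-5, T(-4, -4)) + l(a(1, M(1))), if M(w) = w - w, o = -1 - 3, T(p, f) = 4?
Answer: -9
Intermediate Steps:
o = -4
M(w) = 0
a(d, x) = -4 (a(d, x) = -4*0 - 4 = 0 - 4 = -4)
-L(-5, T(-4, -4)) + l(a(1, M(1))) = -(-1)*(-5) - 4 = -1*5 - 4 = -5 - 4 = -9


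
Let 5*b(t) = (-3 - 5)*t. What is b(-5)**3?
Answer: 512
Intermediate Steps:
b(t) = -8*t/5 (b(t) = ((-3 - 5)*t)/5 = (-8*t)/5 = -8*t/5)
b(-5)**3 = (-8/5*(-5))**3 = 8**3 = 512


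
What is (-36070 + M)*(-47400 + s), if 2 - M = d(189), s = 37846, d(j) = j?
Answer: 346399378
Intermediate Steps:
M = -187 (M = 2 - 1*189 = 2 - 189 = -187)
(-36070 + M)*(-47400 + s) = (-36070 - 187)*(-47400 + 37846) = -36257*(-9554) = 346399378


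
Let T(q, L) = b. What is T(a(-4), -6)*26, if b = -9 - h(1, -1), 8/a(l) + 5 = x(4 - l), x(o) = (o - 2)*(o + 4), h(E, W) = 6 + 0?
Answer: -390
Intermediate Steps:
h(E, W) = 6
x(o) = (-2 + o)*(4 + o)
a(l) = 8/(-5 + (4 - l)² - 2*l) (a(l) = 8/(-5 + (-8 + (4 - l)² + 2*(4 - l))) = 8/(-5 + (-8 + (4 - l)² + (8 - 2*l))) = 8/(-5 + ((4 - l)² - 2*l)) = 8/(-5 + (4 - l)² - 2*l))
b = -15 (b = -9 - 1*6 = -9 - 6 = -15)
T(q, L) = -15
T(a(-4), -6)*26 = -15*26 = -390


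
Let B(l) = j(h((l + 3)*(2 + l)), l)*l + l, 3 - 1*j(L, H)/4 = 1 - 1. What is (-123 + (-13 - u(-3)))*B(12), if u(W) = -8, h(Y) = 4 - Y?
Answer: -19968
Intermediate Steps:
j(L, H) = 12 (j(L, H) = 12 - 4*(1 - 1) = 12 - 4*0 = 12 + 0 = 12)
B(l) = 13*l (B(l) = 12*l + l = 13*l)
(-123 + (-13 - u(-3)))*B(12) = (-123 + (-13 - 1*(-8)))*(13*12) = (-123 + (-13 + 8))*156 = (-123 - 5)*156 = -128*156 = -19968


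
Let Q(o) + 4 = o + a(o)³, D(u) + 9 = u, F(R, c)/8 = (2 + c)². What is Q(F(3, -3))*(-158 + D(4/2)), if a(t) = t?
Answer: -85140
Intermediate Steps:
F(R, c) = 8*(2 + c)²
D(u) = -9 + u
Q(o) = -4 + o + o³ (Q(o) = -4 + (o + o³) = -4 + o + o³)
Q(F(3, -3))*(-158 + D(4/2)) = (-4 + 8*(2 - 3)² + (8*(2 - 3)²)³)*(-158 + (-9 + 4/2)) = (-4 + 8*(-1)² + (8*(-1)²)³)*(-158 + (-9 + 4*(½))) = (-4 + 8*1 + (8*1)³)*(-158 + (-9 + 2)) = (-4 + 8 + 8³)*(-158 - 7) = (-4 + 8 + 512)*(-165) = 516*(-165) = -85140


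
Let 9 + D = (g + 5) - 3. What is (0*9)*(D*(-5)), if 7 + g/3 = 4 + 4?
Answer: 0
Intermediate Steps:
g = 3 (g = -21 + 3*(4 + 4) = -21 + 3*8 = -21 + 24 = 3)
D = -4 (D = -9 + ((3 + 5) - 3) = -9 + (8 - 3) = -9 + 5 = -4)
(0*9)*(D*(-5)) = (0*9)*(-4*(-5)) = 0*20 = 0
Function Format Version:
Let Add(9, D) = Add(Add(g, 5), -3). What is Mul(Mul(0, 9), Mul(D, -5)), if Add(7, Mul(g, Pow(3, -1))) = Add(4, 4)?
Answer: 0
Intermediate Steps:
g = 3 (g = Add(-21, Mul(3, Add(4, 4))) = Add(-21, Mul(3, 8)) = Add(-21, 24) = 3)
D = -4 (D = Add(-9, Add(Add(3, 5), -3)) = Add(-9, Add(8, -3)) = Add(-9, 5) = -4)
Mul(Mul(0, 9), Mul(D, -5)) = Mul(Mul(0, 9), Mul(-4, -5)) = Mul(0, 20) = 0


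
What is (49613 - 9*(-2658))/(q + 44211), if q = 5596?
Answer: 73535/49807 ≈ 1.4764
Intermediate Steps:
(49613 - 9*(-2658))/(q + 44211) = (49613 - 9*(-2658))/(5596 + 44211) = (49613 + 23922)/49807 = 73535*(1/49807) = 73535/49807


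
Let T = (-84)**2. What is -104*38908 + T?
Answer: -4039376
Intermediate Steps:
T = 7056
-104*38908 + T = -104*38908 + 7056 = -4046432 + 7056 = -4039376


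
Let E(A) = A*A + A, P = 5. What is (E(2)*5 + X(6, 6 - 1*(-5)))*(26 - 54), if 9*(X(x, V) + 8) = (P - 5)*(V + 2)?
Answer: -616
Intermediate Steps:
X(x, V) = -8 (X(x, V) = -8 + ((5 - 5)*(V + 2))/9 = -8 + (0*(2 + V))/9 = -8 + (⅑)*0 = -8 + 0 = -8)
E(A) = A + A² (E(A) = A² + A = A + A²)
(E(2)*5 + X(6, 6 - 1*(-5)))*(26 - 54) = ((2*(1 + 2))*5 - 8)*(26 - 54) = ((2*3)*5 - 8)*(-28) = (6*5 - 8)*(-28) = (30 - 8)*(-28) = 22*(-28) = -616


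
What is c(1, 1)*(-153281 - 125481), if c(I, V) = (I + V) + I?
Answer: -836286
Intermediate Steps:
c(I, V) = V + 2*I
c(1, 1)*(-153281 - 125481) = (1 + 2*1)*(-153281 - 125481) = (1 + 2)*(-278762) = 3*(-278762) = -836286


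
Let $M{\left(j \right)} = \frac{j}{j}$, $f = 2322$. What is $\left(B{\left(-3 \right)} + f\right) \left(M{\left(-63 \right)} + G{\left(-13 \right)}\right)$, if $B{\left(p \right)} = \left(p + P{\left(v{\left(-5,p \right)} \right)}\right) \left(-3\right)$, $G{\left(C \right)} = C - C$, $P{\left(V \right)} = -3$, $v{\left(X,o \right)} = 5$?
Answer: $2340$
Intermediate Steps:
$M{\left(j \right)} = 1$
$G{\left(C \right)} = 0$
$B{\left(p \right)} = 9 - 3 p$ ($B{\left(p \right)} = \left(p - 3\right) \left(-3\right) = \left(-3 + p\right) \left(-3\right) = 9 - 3 p$)
$\left(B{\left(-3 \right)} + f\right) \left(M{\left(-63 \right)} + G{\left(-13 \right)}\right) = \left(\left(9 - -9\right) + 2322\right) \left(1 + 0\right) = \left(\left(9 + 9\right) + 2322\right) 1 = \left(18 + 2322\right) 1 = 2340 \cdot 1 = 2340$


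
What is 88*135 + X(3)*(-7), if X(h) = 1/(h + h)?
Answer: 71273/6 ≈ 11879.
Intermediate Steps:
X(h) = 1/(2*h)
88*135 + X(3)*(-7) = 88*135 + ((1/2)/3)*(-7) = 11880 + ((1/2)*(1/3))*(-7) = 11880 + (1/6)*(-7) = 11880 - 7/6 = 71273/6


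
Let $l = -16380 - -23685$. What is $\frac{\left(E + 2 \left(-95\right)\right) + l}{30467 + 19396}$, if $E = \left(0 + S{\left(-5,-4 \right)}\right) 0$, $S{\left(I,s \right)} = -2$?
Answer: $\frac{7115}{49863} \approx 0.14269$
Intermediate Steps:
$l = 7305$ ($l = -16380 + 23685 = 7305$)
$E = 0$ ($E = \left(0 - 2\right) 0 = \left(-2\right) 0 = 0$)
$\frac{\left(E + 2 \left(-95\right)\right) + l}{30467 + 19396} = \frac{\left(0 + 2 \left(-95\right)\right) + 7305}{30467 + 19396} = \frac{\left(0 - 190\right) + 7305}{49863} = \left(-190 + 7305\right) \frac{1}{49863} = 7115 \cdot \frac{1}{49863} = \frac{7115}{49863}$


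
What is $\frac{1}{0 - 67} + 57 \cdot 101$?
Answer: $\frac{385718}{67} \approx 5757.0$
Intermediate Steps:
$\frac{1}{0 - 67} + 57 \cdot 101 = \frac{1}{-67} + 5757 = - \frac{1}{67} + 5757 = \frac{385718}{67}$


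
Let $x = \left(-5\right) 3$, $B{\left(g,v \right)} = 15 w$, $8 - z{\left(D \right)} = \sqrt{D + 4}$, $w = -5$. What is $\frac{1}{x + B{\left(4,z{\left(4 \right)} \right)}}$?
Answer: $- \frac{1}{90} \approx -0.011111$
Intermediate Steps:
$z{\left(D \right)} = 8 - \sqrt{4 + D}$ ($z{\left(D \right)} = 8 - \sqrt{D + 4} = 8 - \sqrt{4 + D}$)
$B{\left(g,v \right)} = -75$ ($B{\left(g,v \right)} = 15 \left(-5\right) = -75$)
$x = -15$
$\frac{1}{x + B{\left(4,z{\left(4 \right)} \right)}} = \frac{1}{-15 - 75} = \frac{1}{-90} = - \frac{1}{90}$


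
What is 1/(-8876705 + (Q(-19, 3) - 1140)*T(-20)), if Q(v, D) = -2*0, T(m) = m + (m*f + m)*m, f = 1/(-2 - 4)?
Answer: -1/9233905 ≈ -1.0830e-7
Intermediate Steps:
f = -1/6 (f = 1/(-6) = -1/6 ≈ -0.16667)
T(m) = m + 5*m**2/6 (T(m) = m + (m*(-1/6) + m)*m = m + (-m/6 + m)*m = m + (5*m/6)*m = m + 5*m**2/6)
Q(v, D) = 0
1/(-8876705 + (Q(-19, 3) - 1140)*T(-20)) = 1/(-8876705 + (0 - 1140)*((1/6)*(-20)*(6 + 5*(-20)))) = 1/(-8876705 - 190*(-20)*(6 - 100)) = 1/(-8876705 - 190*(-20)*(-94)) = 1/(-8876705 - 1140*940/3) = 1/(-8876705 - 357200) = 1/(-9233905) = -1/9233905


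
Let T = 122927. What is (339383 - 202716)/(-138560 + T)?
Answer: -136667/15633 ≈ -8.7422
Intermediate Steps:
(339383 - 202716)/(-138560 + T) = (339383 - 202716)/(-138560 + 122927) = 136667/(-15633) = 136667*(-1/15633) = -136667/15633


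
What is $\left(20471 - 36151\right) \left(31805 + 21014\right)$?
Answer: $-828201920$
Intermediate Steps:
$\left(20471 - 36151\right) \left(31805 + 21014\right) = \left(-15680\right) 52819 = -828201920$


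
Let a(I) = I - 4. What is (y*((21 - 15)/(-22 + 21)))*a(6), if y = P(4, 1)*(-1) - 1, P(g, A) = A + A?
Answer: 36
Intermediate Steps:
a(I) = -4 + I
P(g, A) = 2*A
y = -3 (y = (2*1)*(-1) - 1 = 2*(-1) - 1 = -2 - 1 = -3)
(y*((21 - 15)/(-22 + 21)))*a(6) = (-3*(21 - 15)/(-22 + 21))*(-4 + 6) = -18/(-1)*2 = -18*(-1)*2 = -3*(-6)*2 = 18*2 = 36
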